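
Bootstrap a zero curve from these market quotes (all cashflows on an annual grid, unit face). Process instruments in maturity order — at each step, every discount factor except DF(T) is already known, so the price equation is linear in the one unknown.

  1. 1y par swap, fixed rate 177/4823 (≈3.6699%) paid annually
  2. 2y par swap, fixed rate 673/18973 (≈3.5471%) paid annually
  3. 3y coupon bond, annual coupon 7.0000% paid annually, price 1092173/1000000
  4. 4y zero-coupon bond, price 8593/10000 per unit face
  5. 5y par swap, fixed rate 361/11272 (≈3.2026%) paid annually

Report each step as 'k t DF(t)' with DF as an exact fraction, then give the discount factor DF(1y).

step 1 [1y] swap r/1=177/4823: DF=(1 − 177/4823·(0))/(1+177/4823) = 4823/5000 ≈ 0.964600
step 2 [2y] swap r/1=673/18973: DF=(1 − 673/18973·(0.964600))/(1+673/18973) = 9327/10000 ≈ 0.932700
step 3 [3y] bond c/1=7/100: DF=(1092173/1000000 − 7/100·(0.964600+0.932700))/(1+7/100) = 4483/5000 ≈ 0.896600
step 4 [4y] zero: DF = P = 8593/10000 ≈ 0.859300
step 5 [5y] swap r/1=361/11272: DF=(1 − 361/11272·(0.964600+0.932700+0.896600+0.859300))/(1+361/11272) = 2139/2500 ≈ 0.855600

1 1 4823/5000
2 2 9327/10000
3 3 4483/5000
4 4 8593/10000
5 5 2139/2500
DF(1y) = 4823/5000 ≈ 0.964600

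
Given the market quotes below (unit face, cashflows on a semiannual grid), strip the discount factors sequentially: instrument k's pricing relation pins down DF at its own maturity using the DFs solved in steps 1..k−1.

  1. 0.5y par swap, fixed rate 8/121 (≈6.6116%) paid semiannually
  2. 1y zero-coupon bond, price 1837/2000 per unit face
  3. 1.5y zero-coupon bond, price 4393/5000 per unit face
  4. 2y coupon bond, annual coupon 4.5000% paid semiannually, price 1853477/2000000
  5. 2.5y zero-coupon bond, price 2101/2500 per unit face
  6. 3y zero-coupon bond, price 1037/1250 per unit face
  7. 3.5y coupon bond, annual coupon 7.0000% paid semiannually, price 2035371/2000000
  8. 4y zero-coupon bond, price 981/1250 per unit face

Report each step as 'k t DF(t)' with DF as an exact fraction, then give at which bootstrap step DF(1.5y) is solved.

step 1 [0.5y] swap r/2=4/121: DF=(1 − 4/121·(0))/(1+4/121) = 121/125 ≈ 0.968000
step 2 [1y] zero: DF = P = 1837/2000 ≈ 0.918500
step 3 [1.5y] zero: DF = P = 4393/5000 ≈ 0.878600
step 4 [2y] bond c/2=9/400: DF=(1853477/2000000 − 9/400·(0.968000+0.918500+0.878600))/(1+9/400) = 1691/2000 ≈ 0.845500
step 5 [2.5y] zero: DF = P = 2101/2500 ≈ 0.840400
step 6 [3y] zero: DF = P = 1037/1250 ≈ 0.829600
step 7 [3.5y] bond c/2=7/200: DF=(2035371/2000000 − 7/200·(0.968000+0.918500+0.878600+0.845500+0.840400+0.829600))/(1+7/200) = 8047/10000 ≈ 0.804700
step 8 [4y] zero: DF = P = 981/1250 ≈ 0.784800

1 1/2 121/125
2 1 1837/2000
3 3/2 4393/5000
4 2 1691/2000
5 5/2 2101/2500
6 3 1037/1250
7 7/2 8047/10000
8 4 981/1250
DF(1.5y) is solved at step 3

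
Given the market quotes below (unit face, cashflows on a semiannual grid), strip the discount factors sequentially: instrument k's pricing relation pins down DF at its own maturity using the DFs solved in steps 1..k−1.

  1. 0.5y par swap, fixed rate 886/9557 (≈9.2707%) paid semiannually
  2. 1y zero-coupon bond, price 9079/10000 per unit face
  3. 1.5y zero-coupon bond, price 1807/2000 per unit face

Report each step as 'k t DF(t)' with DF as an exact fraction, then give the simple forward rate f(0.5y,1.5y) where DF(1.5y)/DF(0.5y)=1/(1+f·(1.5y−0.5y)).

step 1 [0.5y] swap r/2=443/9557: DF=(1 − 443/9557·(0))/(1+443/9557) = 9557/10000 ≈ 0.955700
step 2 [1y] zero: DF = P = 9079/10000 ≈ 0.907900
step 3 [1.5y] zero: DF = P = 1807/2000 ≈ 0.903500

1 1/2 9557/10000
2 1 9079/10000
3 3/2 1807/2000
f(0.5y,1.5y) = ((9557/10000)/(1807/2000) − 1)/(1) = 522/9035 ≈ 5.7775%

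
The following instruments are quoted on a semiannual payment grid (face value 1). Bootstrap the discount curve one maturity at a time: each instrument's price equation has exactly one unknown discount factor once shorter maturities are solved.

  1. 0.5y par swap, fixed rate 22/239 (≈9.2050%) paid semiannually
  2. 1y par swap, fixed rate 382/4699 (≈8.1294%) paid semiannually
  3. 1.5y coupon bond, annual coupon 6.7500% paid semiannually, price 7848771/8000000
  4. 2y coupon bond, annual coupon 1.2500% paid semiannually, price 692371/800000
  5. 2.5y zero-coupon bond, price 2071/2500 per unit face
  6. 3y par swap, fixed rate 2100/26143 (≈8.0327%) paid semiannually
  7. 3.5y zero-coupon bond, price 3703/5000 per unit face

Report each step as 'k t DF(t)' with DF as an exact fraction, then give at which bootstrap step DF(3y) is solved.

step 1 [0.5y] swap r/2=11/239: DF=(1 − 11/239·(0))/(1+11/239) = 239/250 ≈ 0.956000
step 2 [1y] swap r/2=191/4699: DF=(1 − 191/4699·(0.956000))/(1+191/4699) = 2309/2500 ≈ 0.923600
step 3 [1.5y] bond c/2=27/800: DF=(7848771/8000000 − 27/800·(0.956000+0.923600))/(1+27/800) = 8877/10000 ≈ 0.887700
step 4 [2y] bond c/2=1/160: DF=(692371/800000 − 1/160·(0.956000+0.923600+0.887700))/(1+1/160) = 8429/10000 ≈ 0.842900
step 5 [2.5y] zero: DF = P = 2071/2500 ≈ 0.828400
step 6 [3y] swap r/2=1050/26143: DF=(1 − 1050/26143·(0.956000+0.923600+0.887700+0.842900+0.828400))/(1+1050/26143) = 79/100 ≈ 0.790000
step 7 [3.5y] zero: DF = P = 3703/5000 ≈ 0.740600

1 1/2 239/250
2 1 2309/2500
3 3/2 8877/10000
4 2 8429/10000
5 5/2 2071/2500
6 3 79/100
7 7/2 3703/5000
DF(3y) is solved at step 6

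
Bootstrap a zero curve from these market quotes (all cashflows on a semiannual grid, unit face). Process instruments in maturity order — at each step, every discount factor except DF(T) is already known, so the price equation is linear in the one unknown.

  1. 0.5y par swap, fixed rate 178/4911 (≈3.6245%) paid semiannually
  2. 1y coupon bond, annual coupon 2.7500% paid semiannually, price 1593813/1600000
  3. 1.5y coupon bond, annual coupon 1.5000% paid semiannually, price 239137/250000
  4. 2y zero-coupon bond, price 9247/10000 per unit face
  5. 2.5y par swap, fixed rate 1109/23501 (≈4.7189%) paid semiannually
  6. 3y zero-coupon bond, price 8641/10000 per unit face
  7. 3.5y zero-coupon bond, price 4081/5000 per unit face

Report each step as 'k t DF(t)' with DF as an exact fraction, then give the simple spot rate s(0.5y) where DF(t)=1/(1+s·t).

step 1 [0.5y] swap r/2=89/4911: DF=(1 − 89/4911·(0))/(1+89/4911) = 4911/5000 ≈ 0.982200
step 2 [1y] bond c/2=11/800: DF=(1593813/1600000 − 11/800·(0.982200))/(1+11/800) = 9693/10000 ≈ 0.969300
step 3 [1.5y] bond c/2=3/400: DF=(239137/250000 − 3/400·(0.982200+0.969300))/(1+3/400) = 9349/10000 ≈ 0.934900
step 4 [2y] zero: DF = P = 9247/10000 ≈ 0.924700
step 5 [2.5y] swap r/2=1109/47002: DF=(1 − 1109/47002·(0.982200+0.969300+0.934900+0.924700))/(1+1109/47002) = 8891/10000 ≈ 0.889100
step 6 [3y] zero: DF = P = 8641/10000 ≈ 0.864100
step 7 [3.5y] zero: DF = P = 4081/5000 ≈ 0.816200

1 1/2 4911/5000
2 1 9693/10000
3 3/2 9349/10000
4 2 9247/10000
5 5/2 8891/10000
6 3 8641/10000
7 7/2 4081/5000
s(0.5y) = (1/(4911/5000) − 1)/(1/2) = 178/4911 ≈ 3.6245%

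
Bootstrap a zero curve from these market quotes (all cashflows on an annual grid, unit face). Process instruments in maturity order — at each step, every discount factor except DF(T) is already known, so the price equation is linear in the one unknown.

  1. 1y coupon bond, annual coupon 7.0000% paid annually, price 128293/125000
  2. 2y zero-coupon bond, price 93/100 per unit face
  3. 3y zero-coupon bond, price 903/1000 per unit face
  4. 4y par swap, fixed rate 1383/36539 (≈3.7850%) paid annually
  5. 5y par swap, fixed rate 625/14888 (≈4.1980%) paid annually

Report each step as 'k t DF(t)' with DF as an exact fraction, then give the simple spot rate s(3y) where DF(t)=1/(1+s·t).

step 1 [1y] bond c/1=7/100: DF=(128293/125000 − 7/100·(0))/(1+7/100) = 1199/1250 ≈ 0.959200
step 2 [2y] zero: DF = P = 93/100 ≈ 0.930000
step 3 [3y] zero: DF = P = 903/1000 ≈ 0.903000
step 4 [4y] swap r/1=1383/36539: DF=(1 − 1383/36539·(0.959200+0.930000+0.903000))/(1+1383/36539) = 8617/10000 ≈ 0.861700
step 5 [5y] swap r/1=625/14888: DF=(1 − 625/14888·(0.959200+0.930000+0.903000+0.861700))/(1+625/14888) = 13/16 ≈ 0.812500

1 1 1199/1250
2 2 93/100
3 3 903/1000
4 4 8617/10000
5 5 13/16
s(3y) = (1/(903/1000) − 1)/(3) = 97/2709 ≈ 3.5807%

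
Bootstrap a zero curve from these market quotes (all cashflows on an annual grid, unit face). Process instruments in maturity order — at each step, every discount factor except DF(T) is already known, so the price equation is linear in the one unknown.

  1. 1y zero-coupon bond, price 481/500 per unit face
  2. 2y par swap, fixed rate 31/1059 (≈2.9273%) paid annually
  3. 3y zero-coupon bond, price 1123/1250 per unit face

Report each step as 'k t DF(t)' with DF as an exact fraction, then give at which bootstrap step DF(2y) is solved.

1 1 481/500
2 2 4721/5000
3 3 1123/1250
DF(2y) is solved at step 2

step 1 [1y] zero: DF = P = 481/500 ≈ 0.962000
step 2 [2y] swap r/1=31/1059: DF=(1 − 31/1059·(0.962000))/(1+31/1059) = 4721/5000 ≈ 0.944200
step 3 [3y] zero: DF = P = 1123/1250 ≈ 0.898400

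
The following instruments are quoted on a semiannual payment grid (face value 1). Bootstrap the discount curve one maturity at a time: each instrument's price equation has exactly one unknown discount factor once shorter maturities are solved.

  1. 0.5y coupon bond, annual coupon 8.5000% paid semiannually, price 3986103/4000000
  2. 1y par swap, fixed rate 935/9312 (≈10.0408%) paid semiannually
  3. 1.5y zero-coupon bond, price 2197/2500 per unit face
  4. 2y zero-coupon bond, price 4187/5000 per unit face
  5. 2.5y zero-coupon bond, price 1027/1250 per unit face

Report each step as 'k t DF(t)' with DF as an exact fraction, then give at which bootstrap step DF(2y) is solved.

1 1/2 9559/10000
2 1 1813/2000
3 3/2 2197/2500
4 2 4187/5000
5 5/2 1027/1250
DF(2y) is solved at step 4

step 1 [0.5y] bond c/2=17/400: DF=(3986103/4000000 − 17/400·(0))/(1+17/400) = 9559/10000 ≈ 0.955900
step 2 [1y] swap r/2=935/18624: DF=(1 − 935/18624·(0.955900))/(1+935/18624) = 1813/2000 ≈ 0.906500
step 3 [1.5y] zero: DF = P = 2197/2500 ≈ 0.878800
step 4 [2y] zero: DF = P = 4187/5000 ≈ 0.837400
step 5 [2.5y] zero: DF = P = 1027/1250 ≈ 0.821600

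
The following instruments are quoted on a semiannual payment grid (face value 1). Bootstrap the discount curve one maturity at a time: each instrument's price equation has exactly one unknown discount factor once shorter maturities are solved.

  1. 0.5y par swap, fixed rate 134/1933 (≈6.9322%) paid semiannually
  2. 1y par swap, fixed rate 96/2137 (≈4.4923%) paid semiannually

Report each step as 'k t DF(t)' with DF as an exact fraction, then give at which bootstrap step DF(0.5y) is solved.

step 1 [0.5y] swap r/2=67/1933: DF=(1 − 67/1933·(0))/(1+67/1933) = 1933/2000 ≈ 0.966500
step 2 [1y] swap r/2=48/2137: DF=(1 − 48/2137·(0.966500))/(1+48/2137) = 598/625 ≈ 0.956800

1 1/2 1933/2000
2 1 598/625
DF(0.5y) is solved at step 1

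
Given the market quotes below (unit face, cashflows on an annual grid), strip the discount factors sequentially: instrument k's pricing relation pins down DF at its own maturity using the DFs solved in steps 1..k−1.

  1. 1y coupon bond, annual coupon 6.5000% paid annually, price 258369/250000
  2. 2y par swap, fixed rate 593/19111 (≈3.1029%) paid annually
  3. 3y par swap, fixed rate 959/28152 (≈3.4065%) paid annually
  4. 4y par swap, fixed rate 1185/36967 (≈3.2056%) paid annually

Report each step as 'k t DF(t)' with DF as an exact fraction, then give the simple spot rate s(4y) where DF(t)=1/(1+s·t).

step 1 [1y] bond c/1=13/200: DF=(258369/250000 − 13/200·(0))/(1+13/200) = 1213/1250 ≈ 0.970400
step 2 [2y] swap r/1=593/19111: DF=(1 − 593/19111·(0.970400))/(1+593/19111) = 9407/10000 ≈ 0.940700
step 3 [3y] swap r/1=959/28152: DF=(1 − 959/28152·(0.970400+0.940700))/(1+959/28152) = 9041/10000 ≈ 0.904100
step 4 [4y] swap r/1=1185/36967: DF=(1 − 1185/36967·(0.970400+0.940700+0.904100))/(1+1185/36967) = 1763/2000 ≈ 0.881500

1 1 1213/1250
2 2 9407/10000
3 3 9041/10000
4 4 1763/2000
s(4y) = (1/(1763/2000) − 1)/(4) = 237/7052 ≈ 3.3607%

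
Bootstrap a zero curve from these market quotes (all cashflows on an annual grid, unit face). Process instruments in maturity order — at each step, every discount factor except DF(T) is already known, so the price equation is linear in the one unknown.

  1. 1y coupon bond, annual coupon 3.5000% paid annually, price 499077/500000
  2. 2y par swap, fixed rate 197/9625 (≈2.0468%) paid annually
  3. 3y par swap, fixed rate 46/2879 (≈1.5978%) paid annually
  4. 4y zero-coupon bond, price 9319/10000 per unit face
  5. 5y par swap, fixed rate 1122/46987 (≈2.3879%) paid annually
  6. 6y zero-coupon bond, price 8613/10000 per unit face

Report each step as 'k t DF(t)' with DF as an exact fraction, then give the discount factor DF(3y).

1 1 2411/2500
2 2 4803/5000
3 3 477/500
4 4 9319/10000
5 5 4439/5000
6 6 8613/10000
DF(3y) = 477/500 ≈ 0.954000

step 1 [1y] bond c/1=7/200: DF=(499077/500000 − 7/200·(0))/(1+7/200) = 2411/2500 ≈ 0.964400
step 2 [2y] swap r/1=197/9625: DF=(1 − 197/9625·(0.964400))/(1+197/9625) = 4803/5000 ≈ 0.960600
step 3 [3y] swap r/1=46/2879: DF=(1 − 46/2879·(0.964400+0.960600))/(1+46/2879) = 477/500 ≈ 0.954000
step 4 [4y] zero: DF = P = 9319/10000 ≈ 0.931900
step 5 [5y] swap r/1=1122/46987: DF=(1 − 1122/46987·(0.964400+0.960600+0.954000+0.931900))/(1+1122/46987) = 4439/5000 ≈ 0.887800
step 6 [6y] zero: DF = P = 8613/10000 ≈ 0.861300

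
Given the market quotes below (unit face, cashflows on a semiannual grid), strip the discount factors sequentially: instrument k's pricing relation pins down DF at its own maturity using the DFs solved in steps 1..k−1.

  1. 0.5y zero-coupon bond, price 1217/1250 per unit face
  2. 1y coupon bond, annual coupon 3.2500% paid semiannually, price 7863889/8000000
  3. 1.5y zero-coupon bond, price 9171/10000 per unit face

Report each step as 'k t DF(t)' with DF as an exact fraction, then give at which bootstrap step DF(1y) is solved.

step 1 [0.5y] zero: DF = P = 1217/1250 ≈ 0.973600
step 2 [1y] bond c/2=13/800: DF=(7863889/8000000 − 13/800·(0.973600))/(1+13/800) = 9517/10000 ≈ 0.951700
step 3 [1.5y] zero: DF = P = 9171/10000 ≈ 0.917100

1 1/2 1217/1250
2 1 9517/10000
3 3/2 9171/10000
DF(1y) is solved at step 2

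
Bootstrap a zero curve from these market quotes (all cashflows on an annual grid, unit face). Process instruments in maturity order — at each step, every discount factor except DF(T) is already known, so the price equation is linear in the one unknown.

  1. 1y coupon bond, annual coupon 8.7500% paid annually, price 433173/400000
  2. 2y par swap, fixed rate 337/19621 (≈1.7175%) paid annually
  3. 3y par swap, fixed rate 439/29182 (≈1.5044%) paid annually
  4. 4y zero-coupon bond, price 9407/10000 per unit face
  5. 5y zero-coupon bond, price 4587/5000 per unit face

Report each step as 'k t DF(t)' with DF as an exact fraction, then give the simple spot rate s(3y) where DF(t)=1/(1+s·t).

1 1 4979/5000
2 2 9663/10000
3 3 9561/10000
4 4 9407/10000
5 5 4587/5000
s(3y) = (1/(9561/10000) − 1)/(3) = 439/28683 ≈ 1.5305%

step 1 [1y] bond c/1=7/80: DF=(433173/400000 − 7/80·(0))/(1+7/80) = 4979/5000 ≈ 0.995800
step 2 [2y] swap r/1=337/19621: DF=(1 − 337/19621·(0.995800))/(1+337/19621) = 9663/10000 ≈ 0.966300
step 3 [3y] swap r/1=439/29182: DF=(1 − 439/29182·(0.995800+0.966300))/(1+439/29182) = 9561/10000 ≈ 0.956100
step 4 [4y] zero: DF = P = 9407/10000 ≈ 0.940700
step 5 [5y] zero: DF = P = 4587/5000 ≈ 0.917400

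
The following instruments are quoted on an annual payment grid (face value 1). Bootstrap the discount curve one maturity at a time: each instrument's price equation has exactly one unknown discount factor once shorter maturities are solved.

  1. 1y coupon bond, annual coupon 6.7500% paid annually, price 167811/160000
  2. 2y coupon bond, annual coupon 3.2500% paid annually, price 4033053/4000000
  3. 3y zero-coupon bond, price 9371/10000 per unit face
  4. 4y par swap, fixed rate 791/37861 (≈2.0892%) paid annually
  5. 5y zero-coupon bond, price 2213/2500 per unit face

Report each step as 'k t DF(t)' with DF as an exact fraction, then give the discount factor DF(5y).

step 1 [1y] bond c/1=27/400: DF=(167811/160000 − 27/400·(0))/(1+27/400) = 393/400 ≈ 0.982500
step 2 [2y] bond c/1=13/400: DF=(4033053/4000000 − 13/400·(0.982500))/(1+13/400) = 591/625 ≈ 0.945600
step 3 [3y] zero: DF = P = 9371/10000 ≈ 0.937100
step 4 [4y] swap r/1=791/37861: DF=(1 − 791/37861·(0.982500+0.945600+0.937100))/(1+791/37861) = 9209/10000 ≈ 0.920900
step 5 [5y] zero: DF = P = 2213/2500 ≈ 0.885200

1 1 393/400
2 2 591/625
3 3 9371/10000
4 4 9209/10000
5 5 2213/2500
DF(5y) = 2213/2500 ≈ 0.885200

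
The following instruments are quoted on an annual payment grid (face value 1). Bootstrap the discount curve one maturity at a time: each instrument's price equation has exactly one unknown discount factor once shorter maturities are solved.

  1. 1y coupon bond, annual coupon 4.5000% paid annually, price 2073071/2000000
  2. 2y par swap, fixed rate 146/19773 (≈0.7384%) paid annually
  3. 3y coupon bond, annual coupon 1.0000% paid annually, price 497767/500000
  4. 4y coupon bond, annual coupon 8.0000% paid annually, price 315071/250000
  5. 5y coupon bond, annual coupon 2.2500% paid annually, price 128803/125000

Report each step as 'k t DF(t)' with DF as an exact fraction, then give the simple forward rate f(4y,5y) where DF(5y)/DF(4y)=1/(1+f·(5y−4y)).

1 1 9919/10000
2 2 4927/5000
3 3 9661/10000
4 4 9489/10000
5 5 9221/10000
f(4y,5y) = ((9489/10000)/(9221/10000) − 1)/(1) = 268/9221 ≈ 2.9064%

step 1 [1y] bond c/1=9/200: DF=(2073071/2000000 − 9/200·(0))/(1+9/200) = 9919/10000 ≈ 0.991900
step 2 [2y] swap r/1=146/19773: DF=(1 − 146/19773·(0.991900))/(1+146/19773) = 4927/5000 ≈ 0.985400
step 3 [3y] bond c/1=1/100: DF=(497767/500000 − 1/100·(0.991900+0.985400))/(1+1/100) = 9661/10000 ≈ 0.966100
step 4 [4y] bond c/1=2/25: DF=(315071/250000 − 2/25·(0.991900+0.985400+0.966100))/(1+2/25) = 9489/10000 ≈ 0.948900
step 5 [5y] bond c/1=9/400: DF=(128803/125000 − 9/400·(0.991900+0.985400+0.966100+0.948900))/(1+9/400) = 9221/10000 ≈ 0.922100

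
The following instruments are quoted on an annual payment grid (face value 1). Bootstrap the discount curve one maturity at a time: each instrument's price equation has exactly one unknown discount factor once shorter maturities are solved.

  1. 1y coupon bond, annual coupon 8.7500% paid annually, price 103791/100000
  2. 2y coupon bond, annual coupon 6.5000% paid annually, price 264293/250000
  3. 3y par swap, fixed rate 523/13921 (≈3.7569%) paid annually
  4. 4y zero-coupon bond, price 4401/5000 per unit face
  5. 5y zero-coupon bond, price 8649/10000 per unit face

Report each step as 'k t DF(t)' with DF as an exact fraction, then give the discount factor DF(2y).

step 1 [1y] bond c/1=7/80: DF=(103791/100000 − 7/80·(0))/(1+7/80) = 1193/1250 ≈ 0.954400
step 2 [2y] bond c/1=13/200: DF=(264293/250000 − 13/200·(0.954400))/(1+13/200) = 584/625 ≈ 0.934400
step 3 [3y] swap r/1=523/13921: DF=(1 − 523/13921·(0.954400+0.934400))/(1+523/13921) = 4477/5000 ≈ 0.895400
step 4 [4y] zero: DF = P = 4401/5000 ≈ 0.880200
step 5 [5y] zero: DF = P = 8649/10000 ≈ 0.864900

1 1 1193/1250
2 2 584/625
3 3 4477/5000
4 4 4401/5000
5 5 8649/10000
DF(2y) = 584/625 ≈ 0.934400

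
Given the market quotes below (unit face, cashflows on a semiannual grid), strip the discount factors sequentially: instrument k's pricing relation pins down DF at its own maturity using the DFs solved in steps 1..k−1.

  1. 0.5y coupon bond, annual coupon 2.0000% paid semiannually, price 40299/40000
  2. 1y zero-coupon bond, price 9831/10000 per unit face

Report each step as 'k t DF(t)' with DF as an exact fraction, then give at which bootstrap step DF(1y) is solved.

step 1 [0.5y] bond c/2=1/100: DF=(40299/40000 − 1/100·(0))/(1+1/100) = 399/400 ≈ 0.997500
step 2 [1y] zero: DF = P = 9831/10000 ≈ 0.983100

1 1/2 399/400
2 1 9831/10000
DF(1y) is solved at step 2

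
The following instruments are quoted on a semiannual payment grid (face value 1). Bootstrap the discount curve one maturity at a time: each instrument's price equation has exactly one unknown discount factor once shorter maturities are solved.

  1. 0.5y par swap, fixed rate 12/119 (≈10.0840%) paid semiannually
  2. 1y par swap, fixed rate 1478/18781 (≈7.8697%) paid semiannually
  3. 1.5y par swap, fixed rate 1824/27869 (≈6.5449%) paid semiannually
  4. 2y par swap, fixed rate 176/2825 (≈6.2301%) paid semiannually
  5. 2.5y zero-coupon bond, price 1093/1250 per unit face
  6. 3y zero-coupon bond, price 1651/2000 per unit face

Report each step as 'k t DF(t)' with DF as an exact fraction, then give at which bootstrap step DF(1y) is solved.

step 1 [0.5y] swap r/2=6/119: DF=(1 − 6/119·(0))/(1+6/119) = 119/125 ≈ 0.952000
step 2 [1y] swap r/2=739/18781: DF=(1 − 739/18781·(0.952000))/(1+739/18781) = 9261/10000 ≈ 0.926100
step 3 [1.5y] swap r/2=912/27869: DF=(1 − 912/27869·(0.952000+0.926100))/(1+912/27869) = 568/625 ≈ 0.908800
step 4 [2y] swap r/2=88/2825: DF=(1 − 88/2825·(0.952000+0.926100+0.908800))/(1+88/2825) = 1107/1250 ≈ 0.885600
step 5 [2.5y] zero: DF = P = 1093/1250 ≈ 0.874400
step 6 [3y] zero: DF = P = 1651/2000 ≈ 0.825500

1 1/2 119/125
2 1 9261/10000
3 3/2 568/625
4 2 1107/1250
5 5/2 1093/1250
6 3 1651/2000
DF(1y) is solved at step 2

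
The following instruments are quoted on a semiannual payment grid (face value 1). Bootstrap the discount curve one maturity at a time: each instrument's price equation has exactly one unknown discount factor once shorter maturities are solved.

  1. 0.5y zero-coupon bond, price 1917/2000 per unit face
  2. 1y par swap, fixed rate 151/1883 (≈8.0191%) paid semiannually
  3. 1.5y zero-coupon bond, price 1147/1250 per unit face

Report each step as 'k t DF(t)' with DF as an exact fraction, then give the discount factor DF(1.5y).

step 1 [0.5y] zero: DF = P = 1917/2000 ≈ 0.958500
step 2 [1y] swap r/2=151/3766: DF=(1 − 151/3766·(0.958500))/(1+151/3766) = 1849/2000 ≈ 0.924500
step 3 [1.5y] zero: DF = P = 1147/1250 ≈ 0.917600

1 1/2 1917/2000
2 1 1849/2000
3 3/2 1147/1250
DF(1.5y) = 1147/1250 ≈ 0.917600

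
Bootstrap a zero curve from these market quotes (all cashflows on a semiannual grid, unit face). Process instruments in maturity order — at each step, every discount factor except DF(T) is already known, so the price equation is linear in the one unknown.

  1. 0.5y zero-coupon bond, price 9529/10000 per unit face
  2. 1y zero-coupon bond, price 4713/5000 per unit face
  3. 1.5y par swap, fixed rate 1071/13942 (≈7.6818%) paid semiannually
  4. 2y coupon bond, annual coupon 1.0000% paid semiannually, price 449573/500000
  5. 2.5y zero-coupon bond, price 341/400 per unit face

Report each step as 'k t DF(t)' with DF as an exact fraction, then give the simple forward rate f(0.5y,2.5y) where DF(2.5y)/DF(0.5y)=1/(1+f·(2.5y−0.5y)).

1 1/2 9529/10000
2 1 4713/5000
3 3/2 8929/10000
4 2 1101/1250
5 5/2 341/400
f(0.5y,2.5y) = ((9529/10000)/(341/400) − 1)/(2) = 502/8525 ≈ 5.8886%

step 1 [0.5y] zero: DF = P = 9529/10000 ≈ 0.952900
step 2 [1y] zero: DF = P = 4713/5000 ≈ 0.942600
step 3 [1.5y] swap r/2=1071/27884: DF=(1 − 1071/27884·(0.952900+0.942600))/(1+1071/27884) = 8929/10000 ≈ 0.892900
step 4 [2y] bond c/2=1/200: DF=(449573/500000 − 1/200·(0.952900+0.942600+0.892900))/(1+1/200) = 1101/1250 ≈ 0.880800
step 5 [2.5y] zero: DF = P = 341/400 ≈ 0.852500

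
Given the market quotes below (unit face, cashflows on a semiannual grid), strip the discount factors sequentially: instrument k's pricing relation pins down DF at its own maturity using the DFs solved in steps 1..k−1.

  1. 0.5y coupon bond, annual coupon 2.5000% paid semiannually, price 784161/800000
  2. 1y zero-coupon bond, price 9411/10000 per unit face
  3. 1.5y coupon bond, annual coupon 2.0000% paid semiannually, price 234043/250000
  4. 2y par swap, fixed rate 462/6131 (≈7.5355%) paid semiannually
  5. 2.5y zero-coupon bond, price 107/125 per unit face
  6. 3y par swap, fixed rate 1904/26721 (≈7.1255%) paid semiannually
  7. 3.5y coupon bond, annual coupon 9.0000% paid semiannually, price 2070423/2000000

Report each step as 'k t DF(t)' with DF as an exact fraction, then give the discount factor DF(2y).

1 1/2 9681/10000
2 1 9411/10000
3 3/2 227/250
4 2 4307/5000
5 5/2 107/125
6 3 506/625
7 7/2 1521/2000
DF(2y) = 4307/5000 ≈ 0.861400

step 1 [0.5y] bond c/2=1/80: DF=(784161/800000 − 1/80·(0))/(1+1/80) = 9681/10000 ≈ 0.968100
step 2 [1y] zero: DF = P = 9411/10000 ≈ 0.941100
step 3 [1.5y] bond c/2=1/100: DF=(234043/250000 − 1/100·(0.968100+0.941100))/(1+1/100) = 227/250 ≈ 0.908000
step 4 [2y] swap r/2=231/6131: DF=(1 − 231/6131·(0.968100+0.941100+0.908000))/(1+231/6131) = 4307/5000 ≈ 0.861400
step 5 [2.5y] zero: DF = P = 107/125 ≈ 0.856000
step 6 [3y] swap r/2=952/26721: DF=(1 − 952/26721·(0.968100+0.941100+0.908000+0.861400+0.856000))/(1+952/26721) = 506/625 ≈ 0.809600
step 7 [3.5y] bond c/2=9/200: DF=(2070423/2000000 − 9/200·(0.968100+0.941100+0.908000+0.861400+0.856000+0.809600))/(1+9/200) = 1521/2000 ≈ 0.760500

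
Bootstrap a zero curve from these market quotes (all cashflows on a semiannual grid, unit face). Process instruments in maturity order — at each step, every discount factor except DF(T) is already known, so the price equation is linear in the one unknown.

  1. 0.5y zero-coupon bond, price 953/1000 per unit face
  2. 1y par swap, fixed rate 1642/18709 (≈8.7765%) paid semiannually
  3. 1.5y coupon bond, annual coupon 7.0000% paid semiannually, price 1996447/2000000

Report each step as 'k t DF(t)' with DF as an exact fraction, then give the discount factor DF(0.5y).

1 1/2 953/1000
2 1 9179/10000
3 3/2 2253/2500
DF(0.5y) = 953/1000 ≈ 0.953000

step 1 [0.5y] zero: DF = P = 953/1000 ≈ 0.953000
step 2 [1y] swap r/2=821/18709: DF=(1 − 821/18709·(0.953000))/(1+821/18709) = 9179/10000 ≈ 0.917900
step 3 [1.5y] bond c/2=7/200: DF=(1996447/2000000 − 7/200·(0.953000+0.917900))/(1+7/200) = 2253/2500 ≈ 0.901200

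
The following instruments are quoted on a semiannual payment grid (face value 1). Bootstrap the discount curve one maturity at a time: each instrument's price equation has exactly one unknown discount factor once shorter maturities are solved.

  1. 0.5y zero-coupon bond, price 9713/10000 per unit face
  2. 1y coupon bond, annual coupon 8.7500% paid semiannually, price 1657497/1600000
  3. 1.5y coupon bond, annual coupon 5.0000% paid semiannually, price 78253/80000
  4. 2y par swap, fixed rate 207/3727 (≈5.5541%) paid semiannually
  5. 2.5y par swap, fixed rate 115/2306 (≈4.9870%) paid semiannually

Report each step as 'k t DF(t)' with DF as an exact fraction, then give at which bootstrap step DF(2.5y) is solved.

1 1/2 9713/10000
2 1 4759/5000
3 3/2 4537/5000
4 2 1793/2000
5 5/2 177/200
DF(2.5y) is solved at step 5

step 1 [0.5y] zero: DF = P = 9713/10000 ≈ 0.971300
step 2 [1y] bond c/2=7/160: DF=(1657497/1600000 − 7/160·(0.971300))/(1+7/160) = 4759/5000 ≈ 0.951800
step 3 [1.5y] bond c/2=1/40: DF=(78253/80000 − 1/40·(0.971300+0.951800))/(1+1/40) = 4537/5000 ≈ 0.907400
step 4 [2y] swap r/2=207/7454: DF=(1 − 207/7454·(0.971300+0.951800+0.907400))/(1+207/7454) = 1793/2000 ≈ 0.896500
step 5 [2.5y] swap r/2=115/4612: DF=(1 − 115/4612·(0.971300+0.951800+0.907400+0.896500))/(1+115/4612) = 177/200 ≈ 0.885000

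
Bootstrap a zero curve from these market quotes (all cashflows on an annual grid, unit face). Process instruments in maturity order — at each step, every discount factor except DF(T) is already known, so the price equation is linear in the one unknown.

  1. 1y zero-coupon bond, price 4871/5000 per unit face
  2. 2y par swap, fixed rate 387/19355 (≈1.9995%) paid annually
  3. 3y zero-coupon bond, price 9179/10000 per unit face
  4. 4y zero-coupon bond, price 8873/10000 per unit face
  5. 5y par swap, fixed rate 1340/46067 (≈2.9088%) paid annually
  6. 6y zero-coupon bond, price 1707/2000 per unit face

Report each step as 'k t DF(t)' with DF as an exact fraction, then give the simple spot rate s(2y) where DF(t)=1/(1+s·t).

1 1 4871/5000
2 2 9613/10000
3 3 9179/10000
4 4 8873/10000
5 5 433/500
6 6 1707/2000
s(2y) = (1/(9613/10000) − 1)/(2) = 387/19226 ≈ 2.0129%

step 1 [1y] zero: DF = P = 4871/5000 ≈ 0.974200
step 2 [2y] swap r/1=387/19355: DF=(1 − 387/19355·(0.974200))/(1+387/19355) = 9613/10000 ≈ 0.961300
step 3 [3y] zero: DF = P = 9179/10000 ≈ 0.917900
step 4 [4y] zero: DF = P = 8873/10000 ≈ 0.887300
step 5 [5y] swap r/1=1340/46067: DF=(1 − 1340/46067·(0.974200+0.961300+0.917900+0.887300))/(1+1340/46067) = 433/500 ≈ 0.866000
step 6 [6y] zero: DF = P = 1707/2000 ≈ 0.853500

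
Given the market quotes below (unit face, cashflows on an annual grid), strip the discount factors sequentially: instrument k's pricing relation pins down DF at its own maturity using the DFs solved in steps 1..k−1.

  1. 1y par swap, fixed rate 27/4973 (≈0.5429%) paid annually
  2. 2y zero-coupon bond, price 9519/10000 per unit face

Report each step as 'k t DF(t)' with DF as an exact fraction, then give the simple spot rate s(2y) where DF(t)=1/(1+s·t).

step 1 [1y] swap r/1=27/4973: DF=(1 − 27/4973·(0))/(1+27/4973) = 4973/5000 ≈ 0.994600
step 2 [2y] zero: DF = P = 9519/10000 ≈ 0.951900

1 1 4973/5000
2 2 9519/10000
s(2y) = (1/(9519/10000) − 1)/(2) = 481/19038 ≈ 2.5265%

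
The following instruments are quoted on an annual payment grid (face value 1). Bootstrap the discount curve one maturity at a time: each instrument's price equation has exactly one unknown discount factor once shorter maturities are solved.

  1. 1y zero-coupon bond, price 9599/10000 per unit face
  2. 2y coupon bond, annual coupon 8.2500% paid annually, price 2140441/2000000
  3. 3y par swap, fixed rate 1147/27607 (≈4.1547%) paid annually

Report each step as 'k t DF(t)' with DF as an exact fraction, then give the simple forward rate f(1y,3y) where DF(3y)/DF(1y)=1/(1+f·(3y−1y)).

1 1 9599/10000
2 2 1831/2000
3 3 8853/10000
f(1y,3y) = ((9599/10000)/(8853/10000) − 1)/(2) = 373/8853 ≈ 4.2133%

step 1 [1y] zero: DF = P = 9599/10000 ≈ 0.959900
step 2 [2y] bond c/1=33/400: DF=(2140441/2000000 − 33/400·(0.959900))/(1+33/400) = 1831/2000 ≈ 0.915500
step 3 [3y] swap r/1=1147/27607: DF=(1 − 1147/27607·(0.959900+0.915500))/(1+1147/27607) = 8853/10000 ≈ 0.885300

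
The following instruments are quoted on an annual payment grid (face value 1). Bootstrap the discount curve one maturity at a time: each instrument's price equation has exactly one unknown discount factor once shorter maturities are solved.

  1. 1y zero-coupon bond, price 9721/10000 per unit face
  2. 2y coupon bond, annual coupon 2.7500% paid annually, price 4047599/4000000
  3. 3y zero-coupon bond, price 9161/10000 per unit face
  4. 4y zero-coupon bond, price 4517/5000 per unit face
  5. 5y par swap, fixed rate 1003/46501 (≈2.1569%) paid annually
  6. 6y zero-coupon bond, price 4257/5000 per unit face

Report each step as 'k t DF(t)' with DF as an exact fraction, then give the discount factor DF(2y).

1 1 9721/10000
2 2 2397/2500
3 3 9161/10000
4 4 4517/5000
5 5 8997/10000
6 6 4257/5000
DF(2y) = 2397/2500 ≈ 0.958800

step 1 [1y] zero: DF = P = 9721/10000 ≈ 0.972100
step 2 [2y] bond c/1=11/400: DF=(4047599/4000000 − 11/400·(0.972100))/(1+11/400) = 2397/2500 ≈ 0.958800
step 3 [3y] zero: DF = P = 9161/10000 ≈ 0.916100
step 4 [4y] zero: DF = P = 4517/5000 ≈ 0.903400
step 5 [5y] swap r/1=1003/46501: DF=(1 − 1003/46501·(0.972100+0.958800+0.916100+0.903400))/(1+1003/46501) = 8997/10000 ≈ 0.899700
step 6 [6y] zero: DF = P = 4257/5000 ≈ 0.851400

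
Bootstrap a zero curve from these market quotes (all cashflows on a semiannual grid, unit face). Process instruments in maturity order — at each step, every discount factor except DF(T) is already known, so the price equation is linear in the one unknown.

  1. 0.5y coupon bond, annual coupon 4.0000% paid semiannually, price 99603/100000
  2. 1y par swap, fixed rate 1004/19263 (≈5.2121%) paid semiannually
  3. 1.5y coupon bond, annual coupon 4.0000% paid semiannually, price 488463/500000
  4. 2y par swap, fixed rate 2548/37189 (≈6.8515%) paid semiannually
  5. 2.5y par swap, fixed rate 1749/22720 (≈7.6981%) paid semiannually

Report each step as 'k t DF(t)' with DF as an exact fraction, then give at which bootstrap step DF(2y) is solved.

step 1 [0.5y] bond c/2=1/50: DF=(99603/100000 − 1/50·(0))/(1+1/50) = 1953/2000 ≈ 0.976500
step 2 [1y] swap r/2=502/19263: DF=(1 − 502/19263·(0.976500))/(1+502/19263) = 4749/5000 ≈ 0.949800
step 3 [1.5y] bond c/2=1/50: DF=(488463/500000 − 1/50·(0.976500+0.949800))/(1+1/50) = 23/25 ≈ 0.920000
step 4 [2y] swap r/2=1274/37189: DF=(1 − 1274/37189·(0.976500+0.949800+0.920000))/(1+1274/37189) = 4363/5000 ≈ 0.872600
step 5 [2.5y] swap r/2=1749/45440: DF=(1 − 1749/45440·(0.976500+0.949800+0.920000+0.872600))/(1+1749/45440) = 8251/10000 ≈ 0.825100

1 1/2 1953/2000
2 1 4749/5000
3 3/2 23/25
4 2 4363/5000
5 5/2 8251/10000
DF(2y) is solved at step 4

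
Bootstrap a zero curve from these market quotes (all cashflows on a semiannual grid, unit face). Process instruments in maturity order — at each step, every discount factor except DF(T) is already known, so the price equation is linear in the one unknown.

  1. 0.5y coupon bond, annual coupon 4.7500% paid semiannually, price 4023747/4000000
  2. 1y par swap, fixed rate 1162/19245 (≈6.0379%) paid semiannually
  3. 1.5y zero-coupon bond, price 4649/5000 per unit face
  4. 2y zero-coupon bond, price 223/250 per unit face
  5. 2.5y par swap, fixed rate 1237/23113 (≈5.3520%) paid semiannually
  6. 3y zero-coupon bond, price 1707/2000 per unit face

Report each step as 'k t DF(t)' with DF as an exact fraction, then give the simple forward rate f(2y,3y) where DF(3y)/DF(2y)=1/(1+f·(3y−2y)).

1 1/2 4913/5000
2 1 9419/10000
3 3/2 4649/5000
4 2 223/250
5 5/2 8763/10000
6 3 1707/2000
f(2y,3y) = ((223/250)/(1707/2000) − 1)/(1) = 77/1707 ≈ 4.5108%

step 1 [0.5y] bond c/2=19/800: DF=(4023747/4000000 − 19/800·(0))/(1+19/800) = 4913/5000 ≈ 0.982600
step 2 [1y] swap r/2=581/19245: DF=(1 − 581/19245·(0.982600))/(1+581/19245) = 9419/10000 ≈ 0.941900
step 3 [1.5y] zero: DF = P = 4649/5000 ≈ 0.929800
step 4 [2y] zero: DF = P = 223/250 ≈ 0.892000
step 5 [2.5y] swap r/2=1237/46226: DF=(1 − 1237/46226·(0.982600+0.941900+0.929800+0.892000))/(1+1237/46226) = 8763/10000 ≈ 0.876300
step 6 [3y] zero: DF = P = 1707/2000 ≈ 0.853500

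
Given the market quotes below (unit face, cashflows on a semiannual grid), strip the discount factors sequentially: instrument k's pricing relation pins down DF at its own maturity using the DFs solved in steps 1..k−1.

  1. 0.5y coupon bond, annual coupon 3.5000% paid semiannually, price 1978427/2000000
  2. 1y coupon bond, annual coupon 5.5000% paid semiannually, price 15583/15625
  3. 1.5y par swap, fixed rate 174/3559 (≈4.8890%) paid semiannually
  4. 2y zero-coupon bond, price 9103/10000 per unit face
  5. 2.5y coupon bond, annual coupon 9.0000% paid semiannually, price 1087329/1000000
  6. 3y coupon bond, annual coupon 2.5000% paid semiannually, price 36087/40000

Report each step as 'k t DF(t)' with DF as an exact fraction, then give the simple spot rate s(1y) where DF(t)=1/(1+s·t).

step 1 [0.5y] bond c/2=7/400: DF=(1978427/2000000 − 7/400·(0))/(1+7/400) = 4861/5000 ≈ 0.972200
step 2 [1y] bond c/2=11/400: DF=(15583/15625 − 11/400·(0.972200))/(1+11/400) = 4723/5000 ≈ 0.944600
step 3 [1.5y] swap r/2=87/3559: DF=(1 − 87/3559·(0.972200+0.944600))/(1+87/3559) = 1163/1250 ≈ 0.930400
step 4 [2y] zero: DF = P = 9103/10000 ≈ 0.910300
step 5 [2.5y] bond c/2=9/200: DF=(1087329/1000000 − 9/200·(0.972200+0.944600+0.930400+0.910300))/(1+9/200) = 8787/10000 ≈ 0.878700
step 6 [3y] bond c/2=1/80: DF=(36087/40000 − 1/80·(0.972200+0.944600+0.930400+0.910300+0.878700))/(1+1/80) = 4169/5000 ≈ 0.833800

1 1/2 4861/5000
2 1 4723/5000
3 3/2 1163/1250
4 2 9103/10000
5 5/2 8787/10000
6 3 4169/5000
s(1y) = (1/(4723/5000) − 1)/(1) = 277/4723 ≈ 5.8649%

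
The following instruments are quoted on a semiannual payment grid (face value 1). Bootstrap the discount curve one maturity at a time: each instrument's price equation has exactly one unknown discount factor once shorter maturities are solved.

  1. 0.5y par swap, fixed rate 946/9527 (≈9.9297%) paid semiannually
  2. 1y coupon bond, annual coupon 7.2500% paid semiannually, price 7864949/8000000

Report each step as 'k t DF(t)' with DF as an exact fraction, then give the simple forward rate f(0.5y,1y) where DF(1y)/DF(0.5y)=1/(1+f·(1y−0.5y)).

step 1 [0.5y] swap r/2=473/9527: DF=(1 − 473/9527·(0))/(1+473/9527) = 9527/10000 ≈ 0.952700
step 2 [1y] bond c/2=29/800: DF=(7864949/8000000 − 29/800·(0.952700))/(1+29/800) = 4577/5000 ≈ 0.915400

1 1/2 9527/10000
2 1 4577/5000
f(0.5y,1y) = ((9527/10000)/(4577/5000) − 1)/(1/2) = 373/4577 ≈ 8.1494%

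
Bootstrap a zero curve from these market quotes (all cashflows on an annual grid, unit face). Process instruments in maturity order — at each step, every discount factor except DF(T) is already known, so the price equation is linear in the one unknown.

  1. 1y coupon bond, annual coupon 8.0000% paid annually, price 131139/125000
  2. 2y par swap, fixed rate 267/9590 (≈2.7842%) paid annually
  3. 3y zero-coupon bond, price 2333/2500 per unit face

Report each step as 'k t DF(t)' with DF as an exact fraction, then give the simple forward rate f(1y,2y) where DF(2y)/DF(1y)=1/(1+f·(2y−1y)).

step 1 [1y] bond c/1=2/25: DF=(131139/125000 − 2/25·(0))/(1+2/25) = 4857/5000 ≈ 0.971400
step 2 [2y] swap r/1=267/9590: DF=(1 − 267/9590·(0.971400))/(1+267/9590) = 4733/5000 ≈ 0.946600
step 3 [3y] zero: DF = P = 2333/2500 ≈ 0.933200

1 1 4857/5000
2 2 4733/5000
3 3 2333/2500
f(1y,2y) = ((4857/5000)/(4733/5000) − 1)/(1) = 124/4733 ≈ 2.6199%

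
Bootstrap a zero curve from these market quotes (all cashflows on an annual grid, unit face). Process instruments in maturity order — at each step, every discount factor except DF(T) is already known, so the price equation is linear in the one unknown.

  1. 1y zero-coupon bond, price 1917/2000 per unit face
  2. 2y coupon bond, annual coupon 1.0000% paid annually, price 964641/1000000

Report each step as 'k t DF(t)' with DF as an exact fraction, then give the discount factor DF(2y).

1 1 1917/2000
2 2 591/625
DF(2y) = 591/625 ≈ 0.945600

step 1 [1y] zero: DF = P = 1917/2000 ≈ 0.958500
step 2 [2y] bond c/1=1/100: DF=(964641/1000000 − 1/100·(0.958500))/(1+1/100) = 591/625 ≈ 0.945600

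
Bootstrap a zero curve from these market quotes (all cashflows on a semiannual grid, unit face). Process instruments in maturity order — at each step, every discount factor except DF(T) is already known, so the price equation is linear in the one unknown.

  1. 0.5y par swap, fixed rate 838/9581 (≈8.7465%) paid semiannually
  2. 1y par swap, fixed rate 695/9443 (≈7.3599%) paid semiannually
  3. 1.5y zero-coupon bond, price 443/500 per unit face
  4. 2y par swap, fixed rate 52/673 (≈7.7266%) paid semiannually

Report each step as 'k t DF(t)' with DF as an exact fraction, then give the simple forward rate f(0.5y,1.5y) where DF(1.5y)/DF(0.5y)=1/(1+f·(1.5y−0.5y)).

1 1/2 9581/10000
2 1 1861/2000
3 3/2 443/500
4 2 2149/2500
f(0.5y,1.5y) = ((9581/10000)/(443/500) − 1)/(1) = 721/8860 ≈ 8.1377%

step 1 [0.5y] swap r/2=419/9581: DF=(1 − 419/9581·(0))/(1+419/9581) = 9581/10000 ≈ 0.958100
step 2 [1y] swap r/2=695/18886: DF=(1 − 695/18886·(0.958100))/(1+695/18886) = 1861/2000 ≈ 0.930500
step 3 [1.5y] zero: DF = P = 443/500 ≈ 0.886000
step 4 [2y] swap r/2=26/673: DF=(1 − 26/673·(0.958100+0.930500+0.886000))/(1+26/673) = 2149/2500 ≈ 0.859600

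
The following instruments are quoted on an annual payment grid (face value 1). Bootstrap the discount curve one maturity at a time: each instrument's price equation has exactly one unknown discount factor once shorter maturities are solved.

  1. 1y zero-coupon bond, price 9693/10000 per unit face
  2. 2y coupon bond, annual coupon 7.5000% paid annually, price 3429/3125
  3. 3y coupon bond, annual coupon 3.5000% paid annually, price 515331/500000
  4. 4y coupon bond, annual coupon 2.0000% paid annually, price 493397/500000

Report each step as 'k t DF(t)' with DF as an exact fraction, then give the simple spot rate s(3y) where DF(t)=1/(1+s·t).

1 1 9693/10000
2 2 9531/10000
3 3 2327/2500
4 4 1823/2000
s(3y) = (1/(2327/2500) − 1)/(3) = 173/6981 ≈ 2.4782%

step 1 [1y] zero: DF = P = 9693/10000 ≈ 0.969300
step 2 [2y] bond c/1=3/40: DF=(3429/3125 − 3/40·(0.969300))/(1+3/40) = 9531/10000 ≈ 0.953100
step 3 [3y] bond c/1=7/200: DF=(515331/500000 − 7/200·(0.969300+0.953100))/(1+7/200) = 2327/2500 ≈ 0.930800
step 4 [4y] bond c/1=1/50: DF=(493397/500000 − 1/50·(0.969300+0.953100+0.930800))/(1+1/50) = 1823/2000 ≈ 0.911500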